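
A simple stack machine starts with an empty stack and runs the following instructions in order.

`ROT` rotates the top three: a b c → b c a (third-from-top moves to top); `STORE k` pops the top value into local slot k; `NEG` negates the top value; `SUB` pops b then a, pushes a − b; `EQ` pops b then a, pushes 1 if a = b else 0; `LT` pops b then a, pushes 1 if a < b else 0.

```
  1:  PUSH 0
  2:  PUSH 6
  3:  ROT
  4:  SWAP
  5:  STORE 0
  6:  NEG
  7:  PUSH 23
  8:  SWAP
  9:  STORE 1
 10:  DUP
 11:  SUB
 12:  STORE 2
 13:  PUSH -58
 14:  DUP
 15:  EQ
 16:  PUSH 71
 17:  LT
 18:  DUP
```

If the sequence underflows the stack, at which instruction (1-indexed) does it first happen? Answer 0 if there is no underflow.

3

PUSH 0 : [0]
PUSH 6 : [0, 6]
ROT  — needs 3 operands, stack has 2 → underflow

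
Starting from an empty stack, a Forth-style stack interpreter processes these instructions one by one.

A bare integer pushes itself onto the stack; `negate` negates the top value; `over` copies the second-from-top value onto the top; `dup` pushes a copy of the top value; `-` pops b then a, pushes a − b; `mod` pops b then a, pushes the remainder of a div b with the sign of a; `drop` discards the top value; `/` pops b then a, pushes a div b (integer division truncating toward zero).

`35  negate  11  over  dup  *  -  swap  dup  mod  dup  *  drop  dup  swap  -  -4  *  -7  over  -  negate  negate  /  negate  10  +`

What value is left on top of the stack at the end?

35     : [35]
negate : [-35]
11     : [-35, 11]
over   : [-35, 11, -35]
dup    : [-35, 11, -35, -35]
*      : [-35, 11, 1225]
-      : [-35, -1214]
swap   : [-1214, -35]
dup    : [-1214, -35, -35]
mod    : [-1214, 0]
dup    : [-1214, 0, 0]
*      : [-1214, 0]
drop   : [-1214]
dup    : [-1214, -1214]
swap   : [-1214, -1214]
-      : [0]
-4     : [0, -4]
*      : [0]
-7     : [0, -7]
over   : [0, -7, 0]
-      : [0, -7]
negate : [0, 7]
negate : [0, -7]
/      : [0]
negate : [0]
10     : [0, 10]
+      : [10]

10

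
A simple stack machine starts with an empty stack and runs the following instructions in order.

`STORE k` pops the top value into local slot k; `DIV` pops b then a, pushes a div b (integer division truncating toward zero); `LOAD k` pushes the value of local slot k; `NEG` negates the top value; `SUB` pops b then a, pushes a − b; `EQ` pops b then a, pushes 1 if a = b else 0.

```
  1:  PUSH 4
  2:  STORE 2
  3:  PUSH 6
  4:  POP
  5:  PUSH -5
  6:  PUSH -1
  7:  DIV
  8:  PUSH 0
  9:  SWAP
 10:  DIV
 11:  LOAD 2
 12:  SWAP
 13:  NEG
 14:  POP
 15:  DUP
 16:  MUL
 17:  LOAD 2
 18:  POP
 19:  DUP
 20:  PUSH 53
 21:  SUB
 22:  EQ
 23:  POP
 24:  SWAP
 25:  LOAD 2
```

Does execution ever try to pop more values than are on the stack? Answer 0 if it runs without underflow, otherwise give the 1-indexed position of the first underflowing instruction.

PUSH 4   [4]
STORE 2  []
PUSH 6   [6]
POP      []
PUSH -5  [-5]
PUSH -1  [-5, -1]
DIV      [5]
PUSH 0   [5, 0]
SWAP     [0, 5]
DIV      [0]
LOAD 2   [0, 4]
SWAP     [4, 0]
NEG      [4, 0]
POP      [4]
DUP      [4, 4]
MUL      [16]
LOAD 2   [16, 4]
POP      [16]
DUP      [16, 16]
PUSH 53  [16, 16, 53]
SUB      [16, -37]
EQ       [0]
POP      []
SWAP  — needs 2 operands, stack has 0 → underflow

24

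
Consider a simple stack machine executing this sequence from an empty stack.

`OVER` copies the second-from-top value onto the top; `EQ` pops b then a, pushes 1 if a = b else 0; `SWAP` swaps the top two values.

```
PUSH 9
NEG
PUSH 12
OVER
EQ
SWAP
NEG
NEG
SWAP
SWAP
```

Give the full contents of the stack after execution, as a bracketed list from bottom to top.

[0, -9]

PUSH 9  -> [9]
NEG     -> [-9]
PUSH 12 -> [-9, 12]
OVER    -> [-9, 12, -9]
EQ      -> [-9, 0]
SWAP    -> [0, -9]
NEG     -> [0, 9]
NEG     -> [0, -9]
SWAP    -> [-9, 0]
SWAP    -> [0, -9]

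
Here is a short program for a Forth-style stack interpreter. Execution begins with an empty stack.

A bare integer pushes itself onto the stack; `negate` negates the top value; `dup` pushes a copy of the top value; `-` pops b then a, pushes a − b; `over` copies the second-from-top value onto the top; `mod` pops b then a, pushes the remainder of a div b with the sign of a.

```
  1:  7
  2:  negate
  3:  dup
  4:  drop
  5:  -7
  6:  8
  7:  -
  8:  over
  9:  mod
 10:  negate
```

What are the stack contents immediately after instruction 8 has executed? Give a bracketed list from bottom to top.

7      : [7]
negate : [-7]
dup    : [-7, -7]
drop   : [-7]
-7     : [-7, -7]
8      : [-7, -7, 8]
-      : [-7, -15]
over   : [-7, -15, -7]

[-7, -15, -7]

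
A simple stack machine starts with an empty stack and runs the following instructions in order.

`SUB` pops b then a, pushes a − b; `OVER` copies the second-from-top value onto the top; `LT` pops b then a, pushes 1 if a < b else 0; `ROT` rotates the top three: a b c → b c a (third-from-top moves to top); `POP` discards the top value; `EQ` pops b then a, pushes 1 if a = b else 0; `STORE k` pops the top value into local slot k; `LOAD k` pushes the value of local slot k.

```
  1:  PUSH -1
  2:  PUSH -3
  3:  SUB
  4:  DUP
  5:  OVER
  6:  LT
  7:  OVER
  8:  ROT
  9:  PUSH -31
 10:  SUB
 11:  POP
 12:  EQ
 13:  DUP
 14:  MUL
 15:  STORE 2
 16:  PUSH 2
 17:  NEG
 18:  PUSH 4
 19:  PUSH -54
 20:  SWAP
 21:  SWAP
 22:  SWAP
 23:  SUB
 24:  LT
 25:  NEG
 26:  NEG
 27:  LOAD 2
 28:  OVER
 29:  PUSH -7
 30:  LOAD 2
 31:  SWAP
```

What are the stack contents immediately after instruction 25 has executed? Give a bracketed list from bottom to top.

PUSH -1  → -1
PUSH -3  → -1 -3
SUB      → 2
DUP      → 2 2
OVER     → 2 2 2
LT       → 2 0
OVER     → 2 0 2
ROT      → 0 2 2
PUSH -31 → 0 2 2 -31
SUB      → 0 2 33
POP      → 0 2
EQ       → 0
DUP      → 0 0
MUL      → 0
STORE 2  → (empty)
PUSH 2   → 2
NEG      → -2
PUSH 4   → -2 4
PUSH -54 → -2 4 -54
SWAP     → -2 -54 4
SWAP     → -2 4 -54
SWAP     → -2 -54 4
SUB      → -2 -58
LT       → 0
NEG      → 0

[0]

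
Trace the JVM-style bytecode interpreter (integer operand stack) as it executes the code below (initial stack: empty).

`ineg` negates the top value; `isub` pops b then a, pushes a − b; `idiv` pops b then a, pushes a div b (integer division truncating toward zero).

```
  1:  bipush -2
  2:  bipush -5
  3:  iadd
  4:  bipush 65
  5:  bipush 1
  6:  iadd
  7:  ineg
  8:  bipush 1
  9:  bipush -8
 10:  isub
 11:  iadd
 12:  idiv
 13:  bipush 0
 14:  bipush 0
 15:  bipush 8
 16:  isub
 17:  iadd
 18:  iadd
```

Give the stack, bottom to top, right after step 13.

bipush -2  [-2]
bipush -5  [-2, -5]
iadd       [-7]
bipush 65  [-7, 65]
bipush 1   [-7, 65, 1]
iadd       [-7, 66]
ineg       [-7, -66]
bipush 1   [-7, -66, 1]
bipush -8  [-7, -66, 1, -8]
isub       [-7, -66, 9]
iadd       [-7, -57]
idiv       [0]
bipush 0   [0, 0]

[0, 0]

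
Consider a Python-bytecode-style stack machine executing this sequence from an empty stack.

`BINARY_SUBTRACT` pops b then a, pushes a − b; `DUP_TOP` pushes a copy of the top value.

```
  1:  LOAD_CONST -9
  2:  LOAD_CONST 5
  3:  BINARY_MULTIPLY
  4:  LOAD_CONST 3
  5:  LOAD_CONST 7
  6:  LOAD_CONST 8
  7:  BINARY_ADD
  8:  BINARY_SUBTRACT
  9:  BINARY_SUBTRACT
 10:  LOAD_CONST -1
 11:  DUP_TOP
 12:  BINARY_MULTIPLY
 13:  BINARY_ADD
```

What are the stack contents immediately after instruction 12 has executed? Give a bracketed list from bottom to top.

[-33, 1]

LOAD_CONST -9    [-9]
LOAD_CONST 5     [-9, 5]
BINARY_MULTIPLY  [-45]
LOAD_CONST 3     [-45, 3]
LOAD_CONST 7     [-45, 3, 7]
LOAD_CONST 8     [-45, 3, 7, 8]
BINARY_ADD       [-45, 3, 15]
BINARY_SUBTRACT  [-45, -12]
BINARY_SUBTRACT  [-33]
LOAD_CONST -1    [-33, -1]
DUP_TOP          [-33, -1, -1]
BINARY_MULTIPLY  [-33, 1]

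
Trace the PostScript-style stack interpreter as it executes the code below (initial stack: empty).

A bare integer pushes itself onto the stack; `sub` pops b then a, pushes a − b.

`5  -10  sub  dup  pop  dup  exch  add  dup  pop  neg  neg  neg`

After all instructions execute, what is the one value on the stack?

-30

5    -> [5]
-10  -> [5, -10]
sub  -> [15]
dup  -> [15, 15]
pop  -> [15]
dup  -> [15, 15]
exch -> [15, 15]
add  -> [30]
dup  -> [30, 30]
pop  -> [30]
neg  -> [-30]
neg  -> [30]
neg  -> [-30]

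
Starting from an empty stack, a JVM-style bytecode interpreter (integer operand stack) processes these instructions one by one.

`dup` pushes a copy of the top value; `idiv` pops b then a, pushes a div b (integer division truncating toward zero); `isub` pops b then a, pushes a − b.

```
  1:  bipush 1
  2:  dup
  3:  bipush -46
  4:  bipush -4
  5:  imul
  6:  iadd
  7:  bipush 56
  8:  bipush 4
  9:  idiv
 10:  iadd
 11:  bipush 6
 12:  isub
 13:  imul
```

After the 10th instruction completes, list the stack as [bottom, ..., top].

[1, 199]

bipush 1    1
dup         1 1
bipush -46  1 1 -46
bipush -4   1 1 -46 -4
imul        1 1 184
iadd        1 185
bipush 56   1 185 56
bipush 4    1 185 56 4
idiv        1 185 14
iadd        1 199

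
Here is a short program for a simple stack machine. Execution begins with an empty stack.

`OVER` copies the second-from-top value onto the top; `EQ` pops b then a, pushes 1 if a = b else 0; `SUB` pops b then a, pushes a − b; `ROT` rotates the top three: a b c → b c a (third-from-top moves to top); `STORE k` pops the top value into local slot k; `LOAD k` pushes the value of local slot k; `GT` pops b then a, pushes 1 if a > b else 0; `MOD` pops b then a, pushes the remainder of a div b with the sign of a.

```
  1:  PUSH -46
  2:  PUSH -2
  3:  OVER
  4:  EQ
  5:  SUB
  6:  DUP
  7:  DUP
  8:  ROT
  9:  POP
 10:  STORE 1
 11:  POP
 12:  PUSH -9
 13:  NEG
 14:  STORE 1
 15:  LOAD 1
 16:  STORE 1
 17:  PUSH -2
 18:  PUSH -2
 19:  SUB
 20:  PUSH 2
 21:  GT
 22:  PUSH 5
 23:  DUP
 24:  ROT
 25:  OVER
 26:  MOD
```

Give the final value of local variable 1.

PUSH -46 : -46
PUSH -2  : -46 -2
OVER     : -46 -2 -46
EQ       : -46 0
SUB      : -46
DUP      : -46 -46
DUP      : -46 -46 -46
ROT      : -46 -46 -46
POP      : -46 -46
STORE 1  : -46
POP      : (empty)
PUSH -9  : -9
NEG      : 9
STORE 1  : (empty)
LOAD 1   : 9
STORE 1  : (empty)
PUSH -2  : -2
PUSH -2  : -2 -2
SUB      : 0
PUSH 2   : 0 2
GT       : 0
PUSH 5   : 0 5
DUP      : 0 5 5
ROT      : 5 5 0
OVER     : 5 5 0 5
MOD      : 5 5 0

9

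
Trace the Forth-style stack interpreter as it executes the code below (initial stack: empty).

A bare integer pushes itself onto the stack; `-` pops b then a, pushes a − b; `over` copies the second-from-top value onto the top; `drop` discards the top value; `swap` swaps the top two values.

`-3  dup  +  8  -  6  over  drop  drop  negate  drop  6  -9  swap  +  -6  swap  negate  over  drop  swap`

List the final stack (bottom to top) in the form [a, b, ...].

-3     -> -3
dup    -> -3 -3
+      -> -6
8      -> -6 8
-      -> -14
6      -> -14 6
over   -> -14 6 -14
drop   -> -14 6
drop   -> -14
negate -> 14
drop   -> (empty)
6      -> 6
-9     -> 6 -9
swap   -> -9 6
+      -> -3
-6     -> -3 -6
swap   -> -6 -3
negate -> -6 3
over   -> -6 3 -6
drop   -> -6 3
swap   -> 3 -6

[3, -6]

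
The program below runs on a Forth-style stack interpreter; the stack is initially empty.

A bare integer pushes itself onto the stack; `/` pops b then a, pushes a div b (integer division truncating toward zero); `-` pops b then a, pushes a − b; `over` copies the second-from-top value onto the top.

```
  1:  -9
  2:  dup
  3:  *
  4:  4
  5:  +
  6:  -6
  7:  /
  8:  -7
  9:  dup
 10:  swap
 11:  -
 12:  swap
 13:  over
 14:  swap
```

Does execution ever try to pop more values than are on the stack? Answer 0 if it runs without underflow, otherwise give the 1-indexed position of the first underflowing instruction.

0

-9   -> [-9]
dup  -> [-9, -9]
*    -> [81]
4    -> [81, 4]
+    -> [85]
-6   -> [85, -6]
/    -> [-14]
-7   -> [-14, -7]
dup  -> [-14, -7, -7]
swap -> [-14, -7, -7]
-    -> [-14, 0]
swap -> [0, -14]
over -> [0, -14, 0]
swap -> [0, 0, -14]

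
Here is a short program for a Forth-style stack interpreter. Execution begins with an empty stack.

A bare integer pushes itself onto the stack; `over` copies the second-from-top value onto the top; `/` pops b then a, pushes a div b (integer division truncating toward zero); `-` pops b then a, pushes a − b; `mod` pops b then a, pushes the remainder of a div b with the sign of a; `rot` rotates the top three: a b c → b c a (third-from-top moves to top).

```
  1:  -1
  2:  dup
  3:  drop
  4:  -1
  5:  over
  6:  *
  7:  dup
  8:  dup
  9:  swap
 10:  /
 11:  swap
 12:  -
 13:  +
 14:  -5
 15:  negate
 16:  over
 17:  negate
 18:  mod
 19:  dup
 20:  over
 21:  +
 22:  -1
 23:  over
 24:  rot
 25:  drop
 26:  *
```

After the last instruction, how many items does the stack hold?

-1      [-1]
dup     [-1, -1]
drop    [-1]
-1      [-1, -1]
over    [-1, -1, -1]
*       [-1, 1]
dup     [-1, 1, 1]
dup     [-1, 1, 1, 1]
swap    [-1, 1, 1, 1]
/       [-1, 1, 1]
swap    [-1, 1, 1]
-       [-1, 0]
+       [-1]
-5      [-1, -5]
negate  [-1, 5]
over    [-1, 5, -1]
negate  [-1, 5, 1]
mod     [-1, 0]
dup     [-1, 0, 0]
over    [-1, 0, 0, 0]
+       [-1, 0, 0]
-1      [-1, 0, 0, -1]
over    [-1, 0, 0, -1, 0]
rot     [-1, 0, -1, 0, 0]
drop    [-1, 0, -1, 0]
*       [-1, 0, 0]

3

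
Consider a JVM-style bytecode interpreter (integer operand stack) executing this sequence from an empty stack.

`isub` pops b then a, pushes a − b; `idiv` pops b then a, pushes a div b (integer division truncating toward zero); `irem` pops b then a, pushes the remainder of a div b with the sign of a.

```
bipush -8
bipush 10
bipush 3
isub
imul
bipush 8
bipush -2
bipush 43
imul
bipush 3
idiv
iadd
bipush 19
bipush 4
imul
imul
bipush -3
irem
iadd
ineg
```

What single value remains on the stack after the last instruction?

bipush -8 : -8
bipush 10 : -8 10
bipush 3  : -8 10 3
isub      : -8 7
imul      : -56
bipush 8  : -56 8
bipush -2 : -56 8 -2
bipush 43 : -56 8 -2 43
imul      : -56 8 -86
bipush 3  : -56 8 -86 3
idiv      : -56 8 -28
iadd      : -56 -20
bipush 19 : -56 -20 19
bipush 4  : -56 -20 19 4
imul      : -56 -20 76
imul      : -56 -1520
bipush -3 : -56 -1520 -3
irem      : -56 -2
iadd      : -58
ineg      : 58

58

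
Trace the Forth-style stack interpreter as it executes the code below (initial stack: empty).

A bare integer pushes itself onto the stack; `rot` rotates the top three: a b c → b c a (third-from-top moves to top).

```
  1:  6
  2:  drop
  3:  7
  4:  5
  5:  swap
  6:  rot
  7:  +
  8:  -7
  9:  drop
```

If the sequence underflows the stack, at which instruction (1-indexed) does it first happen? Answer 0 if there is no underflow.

6    : [6]
drop : []
7    : [7]
5    : [7, 5]
swap : [5, 7]
rot  — needs 3 operands, stack has 2 → underflow

6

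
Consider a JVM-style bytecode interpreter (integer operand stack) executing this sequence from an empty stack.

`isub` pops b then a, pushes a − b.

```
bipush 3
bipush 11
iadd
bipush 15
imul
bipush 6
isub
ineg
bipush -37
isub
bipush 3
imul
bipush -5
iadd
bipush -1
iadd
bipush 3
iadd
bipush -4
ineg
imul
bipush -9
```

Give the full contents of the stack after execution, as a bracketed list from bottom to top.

bipush 3    3
bipush 11   3 11
iadd        14
bipush 15   14 15
imul        210
bipush 6    210 6
isub        204
ineg        -204
bipush -37  -204 -37
isub        -167
bipush 3    -167 3
imul        -501
bipush -5   -501 -5
iadd        -506
bipush -1   -506 -1
iadd        -507
bipush 3    -507 3
iadd        -504
bipush -4   -504 -4
ineg        -504 4
imul        -2016
bipush -9   -2016 -9

[-2016, -9]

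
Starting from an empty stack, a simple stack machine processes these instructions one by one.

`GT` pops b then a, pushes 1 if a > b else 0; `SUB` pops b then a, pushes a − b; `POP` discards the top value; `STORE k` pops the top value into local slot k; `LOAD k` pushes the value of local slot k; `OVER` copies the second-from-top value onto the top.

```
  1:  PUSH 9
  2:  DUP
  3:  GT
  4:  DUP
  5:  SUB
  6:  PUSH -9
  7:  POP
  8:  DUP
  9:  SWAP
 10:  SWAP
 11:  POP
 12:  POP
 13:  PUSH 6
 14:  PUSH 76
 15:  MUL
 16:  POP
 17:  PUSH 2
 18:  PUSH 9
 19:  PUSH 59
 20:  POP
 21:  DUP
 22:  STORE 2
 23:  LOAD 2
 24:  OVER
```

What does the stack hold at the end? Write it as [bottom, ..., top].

PUSH 9   [9]
DUP      [9, 9]
GT       [0]
DUP      [0, 0]
SUB      [0]
PUSH -9  [0, -9]
POP      [0]
DUP      [0, 0]
SWAP     [0, 0]
SWAP     [0, 0]
POP      [0]
POP      []
PUSH 6   [6]
PUSH 76  [6, 76]
MUL      [456]
POP      []
PUSH 2   [2]
PUSH 9   [2, 9]
PUSH 59  [2, 9, 59]
POP      [2, 9]
DUP      [2, 9, 9]
STORE 2  [2, 9]
LOAD 2   [2, 9, 9]
OVER     [2, 9, 9, 9]

[2, 9, 9, 9]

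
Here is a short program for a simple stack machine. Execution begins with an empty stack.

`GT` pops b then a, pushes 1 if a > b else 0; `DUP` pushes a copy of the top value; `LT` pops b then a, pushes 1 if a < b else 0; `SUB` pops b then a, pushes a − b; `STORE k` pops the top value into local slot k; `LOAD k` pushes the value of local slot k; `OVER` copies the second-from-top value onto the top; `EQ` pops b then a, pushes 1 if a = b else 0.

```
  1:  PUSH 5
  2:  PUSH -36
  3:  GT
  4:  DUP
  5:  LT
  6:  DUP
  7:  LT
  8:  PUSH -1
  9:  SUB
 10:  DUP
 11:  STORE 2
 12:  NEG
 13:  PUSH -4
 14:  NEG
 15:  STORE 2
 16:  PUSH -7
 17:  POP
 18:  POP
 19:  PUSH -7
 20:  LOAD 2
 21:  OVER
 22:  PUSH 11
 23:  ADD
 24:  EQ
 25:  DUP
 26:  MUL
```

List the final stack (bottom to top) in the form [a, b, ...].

PUSH 5    5
PUSH -36  5 -36
GT        1
DUP       1 1
LT        0
DUP       0 0
LT        0
PUSH -1   0 -1
SUB       1
DUP       1 1
STORE 2   1
NEG       -1
PUSH -4   -1 -4
NEG       -1 4
STORE 2   -1
PUSH -7   -1 -7
POP       -1
POP       (empty)
PUSH -7   -7
LOAD 2    -7 4
OVER      -7 4 -7
PUSH 11   -7 4 -7 11
ADD       -7 4 4
EQ        -7 1
DUP       -7 1 1
MUL       -7 1

[-7, 1]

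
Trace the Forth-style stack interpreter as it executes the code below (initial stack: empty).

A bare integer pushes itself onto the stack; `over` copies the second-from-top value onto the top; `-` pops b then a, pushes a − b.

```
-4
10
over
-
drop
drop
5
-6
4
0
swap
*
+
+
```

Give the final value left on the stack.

-4   -> [-4]
10   -> [-4, 10]
over -> [-4, 10, -4]
-    -> [-4, 14]
drop -> [-4]
drop -> []
5    -> [5]
-6   -> [5, -6]
4    -> [5, -6, 4]
0    -> [5, -6, 4, 0]
swap -> [5, -6, 0, 4]
*    -> [5, -6, 0]
+    -> [5, -6]
+    -> [-1]

-1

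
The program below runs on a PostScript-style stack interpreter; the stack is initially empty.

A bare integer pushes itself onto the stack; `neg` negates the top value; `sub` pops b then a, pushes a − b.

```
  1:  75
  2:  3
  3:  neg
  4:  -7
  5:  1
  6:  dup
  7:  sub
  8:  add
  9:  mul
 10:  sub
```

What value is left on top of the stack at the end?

75  : [75]
3   : [75, 3]
neg : [75, -3]
-7  : [75, -3, -7]
1   : [75, -3, -7, 1]
dup : [75, -3, -7, 1, 1]
sub : [75, -3, -7, 0]
add : [75, -3, -7]
mul : [75, 21]
sub : [54]

54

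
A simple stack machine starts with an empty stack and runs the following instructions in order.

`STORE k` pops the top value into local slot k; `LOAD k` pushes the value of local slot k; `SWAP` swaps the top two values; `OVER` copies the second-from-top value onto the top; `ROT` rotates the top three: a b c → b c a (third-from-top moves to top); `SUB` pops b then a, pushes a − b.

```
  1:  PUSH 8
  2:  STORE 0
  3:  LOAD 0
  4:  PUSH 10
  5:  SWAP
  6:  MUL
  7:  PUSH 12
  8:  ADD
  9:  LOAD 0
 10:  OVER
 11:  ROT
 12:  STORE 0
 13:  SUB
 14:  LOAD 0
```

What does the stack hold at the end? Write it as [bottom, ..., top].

PUSH 8  → [8]
STORE 0 → []
LOAD 0  → [8]
PUSH 10 → [8, 10]
SWAP    → [10, 8]
MUL     → [80]
PUSH 12 → [80, 12]
ADD     → [92]
LOAD 0  → [92, 8]
OVER    → [92, 8, 92]
ROT     → [8, 92, 92]
STORE 0 → [8, 92]
SUB     → [-84]
LOAD 0  → [-84, 92]

[-84, 92]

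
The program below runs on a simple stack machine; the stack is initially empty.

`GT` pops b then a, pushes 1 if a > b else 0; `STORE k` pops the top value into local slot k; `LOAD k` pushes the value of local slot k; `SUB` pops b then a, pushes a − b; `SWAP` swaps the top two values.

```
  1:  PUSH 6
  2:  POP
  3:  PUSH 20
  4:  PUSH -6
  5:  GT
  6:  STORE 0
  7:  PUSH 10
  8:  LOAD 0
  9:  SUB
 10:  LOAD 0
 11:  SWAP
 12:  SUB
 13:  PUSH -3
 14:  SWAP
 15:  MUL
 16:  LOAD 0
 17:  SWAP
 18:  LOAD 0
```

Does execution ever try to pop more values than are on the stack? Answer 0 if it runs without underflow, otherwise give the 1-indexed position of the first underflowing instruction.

0

PUSH 6  -> 6
POP     -> (empty)
PUSH 20 -> 20
PUSH -6 -> 20 -6
GT      -> 1
STORE 0 -> (empty)
PUSH 10 -> 10
LOAD 0  -> 10 1
SUB     -> 9
LOAD 0  -> 9 1
SWAP    -> 1 9
SUB     -> -8
PUSH -3 -> -8 -3
SWAP    -> -3 -8
MUL     -> 24
LOAD 0  -> 24 1
SWAP    -> 1 24
LOAD 0  -> 1 24 1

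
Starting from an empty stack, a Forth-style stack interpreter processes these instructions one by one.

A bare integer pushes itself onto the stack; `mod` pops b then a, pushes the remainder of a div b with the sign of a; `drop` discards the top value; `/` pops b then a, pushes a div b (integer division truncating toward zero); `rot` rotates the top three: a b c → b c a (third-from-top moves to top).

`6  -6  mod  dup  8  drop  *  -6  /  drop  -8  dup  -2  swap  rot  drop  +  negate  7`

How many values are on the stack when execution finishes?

6       6
-6      6 -6
mod     0
dup     0 0
8       0 0 8
drop    0 0
*       0
-6      0 -6
/       0
drop    (empty)
-8      -8
dup     -8 -8
-2      -8 -8 -2
swap    -8 -2 -8
rot     -2 -8 -8
drop    -2 -8
+       -10
negate  10
7       10 7

2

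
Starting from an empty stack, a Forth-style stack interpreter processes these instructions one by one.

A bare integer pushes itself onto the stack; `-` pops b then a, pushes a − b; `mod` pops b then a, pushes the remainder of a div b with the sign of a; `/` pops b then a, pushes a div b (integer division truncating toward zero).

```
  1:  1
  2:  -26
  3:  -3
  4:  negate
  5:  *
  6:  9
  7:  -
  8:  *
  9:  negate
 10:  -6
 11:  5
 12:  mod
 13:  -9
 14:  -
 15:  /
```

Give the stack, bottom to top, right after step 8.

[-87]

1       [1]
-26     [1, -26]
-3      [1, -26, -3]
negate  [1, -26, 3]
*       [1, -78]
9       [1, -78, 9]
-       [1, -87]
*       [-87]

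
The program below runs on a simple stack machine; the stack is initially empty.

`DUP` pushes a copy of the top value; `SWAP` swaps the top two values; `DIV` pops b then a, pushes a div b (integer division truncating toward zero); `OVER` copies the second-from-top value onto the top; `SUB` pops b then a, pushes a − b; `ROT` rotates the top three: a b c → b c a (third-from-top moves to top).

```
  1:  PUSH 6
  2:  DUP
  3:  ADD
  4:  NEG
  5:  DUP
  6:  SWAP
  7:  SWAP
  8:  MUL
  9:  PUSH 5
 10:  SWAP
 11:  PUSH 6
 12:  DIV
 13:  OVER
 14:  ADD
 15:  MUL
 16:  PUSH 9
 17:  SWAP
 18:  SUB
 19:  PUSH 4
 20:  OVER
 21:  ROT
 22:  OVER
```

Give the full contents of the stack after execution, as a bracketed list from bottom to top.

[4, -136, -136, -136]

PUSH 6 : 6
DUP    : 6 6
ADD    : 12
NEG    : -12
DUP    : -12 -12
SWAP   : -12 -12
SWAP   : -12 -12
MUL    : 144
PUSH 5 : 144 5
SWAP   : 5 144
PUSH 6 : 5 144 6
DIV    : 5 24
OVER   : 5 24 5
ADD    : 5 29
MUL    : 145
PUSH 9 : 145 9
SWAP   : 9 145
SUB    : -136
PUSH 4 : -136 4
OVER   : -136 4 -136
ROT    : 4 -136 -136
OVER   : 4 -136 -136 -136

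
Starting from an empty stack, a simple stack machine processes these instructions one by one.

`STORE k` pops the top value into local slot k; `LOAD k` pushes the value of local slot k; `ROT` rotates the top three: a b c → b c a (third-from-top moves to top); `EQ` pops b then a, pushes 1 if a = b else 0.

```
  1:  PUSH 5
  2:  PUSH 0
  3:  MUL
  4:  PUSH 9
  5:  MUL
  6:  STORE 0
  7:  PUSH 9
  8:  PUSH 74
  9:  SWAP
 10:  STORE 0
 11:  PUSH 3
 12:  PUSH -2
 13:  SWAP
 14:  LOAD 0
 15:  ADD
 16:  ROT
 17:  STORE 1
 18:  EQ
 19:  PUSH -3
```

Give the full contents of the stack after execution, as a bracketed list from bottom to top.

[0, -3]

PUSH 5   [5]
PUSH 0   [5, 0]
MUL      [0]
PUSH 9   [0, 9]
MUL      [0]
STORE 0  []
PUSH 9   [9]
PUSH 74  [9, 74]
SWAP     [74, 9]
STORE 0  [74]
PUSH 3   [74, 3]
PUSH -2  [74, 3, -2]
SWAP     [74, -2, 3]
LOAD 0   [74, -2, 3, 9]
ADD      [74, -2, 12]
ROT      [-2, 12, 74]
STORE 1  [-2, 12]
EQ       [0]
PUSH -3  [0, -3]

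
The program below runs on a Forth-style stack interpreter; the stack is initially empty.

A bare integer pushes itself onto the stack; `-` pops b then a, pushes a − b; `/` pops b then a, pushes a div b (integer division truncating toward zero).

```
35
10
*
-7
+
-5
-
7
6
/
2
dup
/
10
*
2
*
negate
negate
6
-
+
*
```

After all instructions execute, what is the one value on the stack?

5220

35     -> [35]
10     -> [35, 10]
*      -> [350]
-7     -> [350, -7]
+      -> [343]
-5     -> [343, -5]
-      -> [348]
7      -> [348, 7]
6      -> [348, 7, 6]
/      -> [348, 1]
2      -> [348, 1, 2]
dup    -> [348, 1, 2, 2]
/      -> [348, 1, 1]
10     -> [348, 1, 1, 10]
*      -> [348, 1, 10]
2      -> [348, 1, 10, 2]
*      -> [348, 1, 20]
negate -> [348, 1, -20]
negate -> [348, 1, 20]
6      -> [348, 1, 20, 6]
-      -> [348, 1, 14]
+      -> [348, 15]
*      -> [5220]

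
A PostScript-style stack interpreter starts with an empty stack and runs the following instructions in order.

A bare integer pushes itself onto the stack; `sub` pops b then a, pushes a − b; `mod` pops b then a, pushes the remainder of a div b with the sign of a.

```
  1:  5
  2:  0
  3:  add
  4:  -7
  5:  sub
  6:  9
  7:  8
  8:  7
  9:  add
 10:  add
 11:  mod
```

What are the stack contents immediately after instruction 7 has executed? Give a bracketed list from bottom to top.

5   : 5
0   : 5 0
add : 5
-7  : 5 -7
sub : 12
9   : 12 9
8   : 12 9 8

[12, 9, 8]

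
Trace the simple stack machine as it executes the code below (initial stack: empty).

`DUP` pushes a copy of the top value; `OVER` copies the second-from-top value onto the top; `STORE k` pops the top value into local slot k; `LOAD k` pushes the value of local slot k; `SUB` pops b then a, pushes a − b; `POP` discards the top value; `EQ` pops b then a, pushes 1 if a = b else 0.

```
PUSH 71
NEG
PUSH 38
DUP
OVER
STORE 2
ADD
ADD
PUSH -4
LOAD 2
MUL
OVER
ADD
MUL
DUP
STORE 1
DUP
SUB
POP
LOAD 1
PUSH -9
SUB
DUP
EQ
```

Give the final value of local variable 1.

-735

PUSH 71 : 71
NEG     : -71
PUSH 38 : -71 38
DUP     : -71 38 38
OVER    : -71 38 38 38
STORE 2 : -71 38 38
ADD     : -71 76
ADD     : 5
PUSH -4 : 5 -4
LOAD 2  : 5 -4 38
MUL     : 5 -152
OVER    : 5 -152 5
ADD     : 5 -147
MUL     : -735
DUP     : -735 -735
STORE 1 : -735
DUP     : -735 -735
SUB     : 0
POP     : (empty)
LOAD 1  : -735
PUSH -9 : -735 -9
SUB     : -726
DUP     : -726 -726
EQ      : 1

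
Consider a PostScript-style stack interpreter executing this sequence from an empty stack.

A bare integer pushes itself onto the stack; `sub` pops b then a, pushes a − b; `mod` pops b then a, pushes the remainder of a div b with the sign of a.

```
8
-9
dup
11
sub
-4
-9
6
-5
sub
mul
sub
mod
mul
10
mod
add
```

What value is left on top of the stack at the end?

8   : [8]
-9  : [8, -9]
dup : [8, -9, -9]
11  : [8, -9, -9, 11]
sub : [8, -9, -20]
-4  : [8, -9, -20, -4]
-9  : [8, -9, -20, -4, -9]
6   : [8, -9, -20, -4, -9, 6]
-5  : [8, -9, -20, -4, -9, 6, -5]
sub : [8, -9, -20, -4, -9, 11]
mul : [8, -9, -20, -4, -99]
sub : [8, -9, -20, 95]
mod : [8, -9, -20]
mul : [8, 180]
10  : [8, 180, 10]
mod : [8, 0]
add : [8]

8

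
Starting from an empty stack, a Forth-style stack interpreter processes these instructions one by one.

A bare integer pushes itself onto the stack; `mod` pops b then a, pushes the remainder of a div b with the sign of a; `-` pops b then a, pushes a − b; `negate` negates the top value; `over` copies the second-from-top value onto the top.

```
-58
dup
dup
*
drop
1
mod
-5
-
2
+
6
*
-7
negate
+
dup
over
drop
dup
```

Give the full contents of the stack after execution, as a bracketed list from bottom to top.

-58     -58
dup     -58 -58
dup     -58 -58 -58
*       -58 3364
drop    -58
1       -58 1
mod     0
-5      0 -5
-       5
2       5 2
+       7
6       7 6
*       42
-7      42 -7
negate  42 7
+       49
dup     49 49
over    49 49 49
drop    49 49
dup     49 49 49

[49, 49, 49]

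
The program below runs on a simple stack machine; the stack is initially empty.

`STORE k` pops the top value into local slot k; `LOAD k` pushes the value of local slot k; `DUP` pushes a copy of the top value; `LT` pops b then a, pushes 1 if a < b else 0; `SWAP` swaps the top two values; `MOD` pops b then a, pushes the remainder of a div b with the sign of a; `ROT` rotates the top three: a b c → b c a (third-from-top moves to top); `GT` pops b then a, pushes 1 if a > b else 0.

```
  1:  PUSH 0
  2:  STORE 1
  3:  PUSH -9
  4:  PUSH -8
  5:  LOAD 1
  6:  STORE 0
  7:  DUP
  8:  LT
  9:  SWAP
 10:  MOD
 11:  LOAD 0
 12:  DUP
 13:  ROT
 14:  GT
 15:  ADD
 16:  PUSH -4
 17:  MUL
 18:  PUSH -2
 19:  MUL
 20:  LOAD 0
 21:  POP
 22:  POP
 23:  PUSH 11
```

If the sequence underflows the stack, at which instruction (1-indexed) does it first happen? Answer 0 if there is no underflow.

PUSH 0  : 0
STORE 1 : (empty)
PUSH -9 : -9
PUSH -8 : -9 -8
LOAD 1  : -9 -8 0
STORE 0 : -9 -8
DUP     : -9 -8 -8
LT      : -9 0
SWAP    : 0 -9
MOD     : 0
LOAD 0  : 0 0
DUP     : 0 0 0
ROT     : 0 0 0
GT      : 0 0
ADD     : 0
PUSH -4 : 0 -4
MUL     : 0
PUSH -2 : 0 -2
MUL     : 0
LOAD 0  : 0 0
POP     : 0
POP     : (empty)
PUSH 11 : 11

0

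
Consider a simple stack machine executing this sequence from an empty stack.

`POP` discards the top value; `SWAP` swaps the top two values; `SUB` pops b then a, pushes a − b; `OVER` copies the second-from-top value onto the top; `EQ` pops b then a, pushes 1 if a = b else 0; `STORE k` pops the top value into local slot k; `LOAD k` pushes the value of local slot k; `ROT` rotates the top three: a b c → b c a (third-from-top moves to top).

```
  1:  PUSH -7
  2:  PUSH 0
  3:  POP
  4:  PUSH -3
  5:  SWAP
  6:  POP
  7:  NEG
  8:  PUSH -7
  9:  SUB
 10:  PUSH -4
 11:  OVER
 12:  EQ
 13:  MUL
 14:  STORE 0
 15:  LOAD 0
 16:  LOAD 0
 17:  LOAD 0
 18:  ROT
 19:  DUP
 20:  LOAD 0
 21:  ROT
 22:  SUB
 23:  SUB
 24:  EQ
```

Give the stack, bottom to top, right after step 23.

[0, 0, 0]

PUSH -7 : -7
PUSH 0  : -7 0
POP     : -7
PUSH -3 : -7 -3
SWAP    : -3 -7
POP     : -3
NEG     : 3
PUSH -7 : 3 -7
SUB     : 10
PUSH -4 : 10 -4
OVER    : 10 -4 10
EQ      : 10 0
MUL     : 0
STORE 0 : (empty)
LOAD 0  : 0
LOAD 0  : 0 0
LOAD 0  : 0 0 0
ROT     : 0 0 0
DUP     : 0 0 0 0
LOAD 0  : 0 0 0 0 0
ROT     : 0 0 0 0 0
SUB     : 0 0 0 0
SUB     : 0 0 0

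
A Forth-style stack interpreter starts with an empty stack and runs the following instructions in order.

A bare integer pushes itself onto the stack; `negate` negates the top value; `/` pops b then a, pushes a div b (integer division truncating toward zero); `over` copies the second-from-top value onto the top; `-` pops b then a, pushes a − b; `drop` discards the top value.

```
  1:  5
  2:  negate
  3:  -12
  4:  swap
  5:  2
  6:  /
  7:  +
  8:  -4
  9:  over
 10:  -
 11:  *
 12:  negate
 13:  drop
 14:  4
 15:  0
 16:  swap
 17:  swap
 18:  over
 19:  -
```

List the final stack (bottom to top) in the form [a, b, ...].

5       5
negate  -5
-12     -5 -12
swap    -12 -5
2       -12 -5 2
/       -12 -2
+       -14
-4      -14 -4
over    -14 -4 -14
-       -14 10
*       -140
negate  140
drop    (empty)
4       4
0       4 0
swap    0 4
swap    4 0
over    4 0 4
-       4 -4

[4, -4]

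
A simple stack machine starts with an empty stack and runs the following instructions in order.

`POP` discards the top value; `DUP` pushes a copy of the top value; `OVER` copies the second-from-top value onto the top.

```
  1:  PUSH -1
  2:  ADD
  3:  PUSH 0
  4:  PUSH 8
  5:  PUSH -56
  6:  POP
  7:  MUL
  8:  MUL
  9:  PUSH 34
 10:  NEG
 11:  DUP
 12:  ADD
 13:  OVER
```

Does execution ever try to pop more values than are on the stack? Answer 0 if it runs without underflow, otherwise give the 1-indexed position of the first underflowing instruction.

2

PUSH -1 → [-1]
ADD  — needs 2 operands, stack has 1 → underflow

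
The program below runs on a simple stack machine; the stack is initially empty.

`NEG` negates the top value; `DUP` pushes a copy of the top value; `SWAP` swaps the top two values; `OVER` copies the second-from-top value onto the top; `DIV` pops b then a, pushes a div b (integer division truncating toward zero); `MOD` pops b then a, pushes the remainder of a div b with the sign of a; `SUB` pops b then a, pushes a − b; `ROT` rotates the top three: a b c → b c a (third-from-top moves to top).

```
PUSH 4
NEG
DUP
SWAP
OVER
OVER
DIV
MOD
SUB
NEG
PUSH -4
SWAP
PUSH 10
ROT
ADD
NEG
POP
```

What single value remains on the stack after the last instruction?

4

PUSH 4  → [4]
NEG     → [-4]
DUP     → [-4, -4]
SWAP    → [-4, -4]
OVER    → [-4, -4, -4]
OVER    → [-4, -4, -4, -4]
DIV     → [-4, -4, 1]
MOD     → [-4, 0]
SUB     → [-4]
NEG     → [4]
PUSH -4 → [4, -4]
SWAP    → [-4, 4]
PUSH 10 → [-4, 4, 10]
ROT     → [4, 10, -4]
ADD     → [4, 6]
NEG     → [4, -6]
POP     → [4]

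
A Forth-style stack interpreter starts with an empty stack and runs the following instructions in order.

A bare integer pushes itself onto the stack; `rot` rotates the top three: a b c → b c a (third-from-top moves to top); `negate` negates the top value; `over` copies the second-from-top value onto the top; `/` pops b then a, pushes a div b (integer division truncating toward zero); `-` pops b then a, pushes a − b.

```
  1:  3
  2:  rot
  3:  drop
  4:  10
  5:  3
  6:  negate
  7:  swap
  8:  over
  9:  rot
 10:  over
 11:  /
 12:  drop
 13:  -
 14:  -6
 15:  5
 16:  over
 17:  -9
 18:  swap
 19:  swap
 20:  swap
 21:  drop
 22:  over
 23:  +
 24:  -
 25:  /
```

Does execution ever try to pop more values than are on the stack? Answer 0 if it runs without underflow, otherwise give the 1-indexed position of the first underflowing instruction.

2

3 -> 3
rot  — needs 3 operands, stack has 1 → underflow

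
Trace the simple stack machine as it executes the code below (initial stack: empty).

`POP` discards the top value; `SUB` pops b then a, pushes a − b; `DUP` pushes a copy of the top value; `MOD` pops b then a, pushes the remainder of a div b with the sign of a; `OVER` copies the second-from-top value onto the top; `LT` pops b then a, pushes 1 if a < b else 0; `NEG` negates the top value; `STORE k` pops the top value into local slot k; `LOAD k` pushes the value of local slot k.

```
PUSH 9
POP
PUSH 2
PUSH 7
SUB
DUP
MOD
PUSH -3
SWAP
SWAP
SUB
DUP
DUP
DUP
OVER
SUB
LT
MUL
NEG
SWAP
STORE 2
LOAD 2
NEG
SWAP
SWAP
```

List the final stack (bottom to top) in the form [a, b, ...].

[0, -3]

PUSH 9  : 9
POP     : (empty)
PUSH 2  : 2
PUSH 7  : 2 7
SUB     : -5
DUP     : -5 -5
MOD     : 0
PUSH -3 : 0 -3
SWAP    : -3 0
SWAP    : 0 -3
SUB     : 3
DUP     : 3 3
DUP     : 3 3 3
DUP     : 3 3 3 3
OVER    : 3 3 3 3 3
SUB     : 3 3 3 0
LT      : 3 3 0
MUL     : 3 0
NEG     : 3 0
SWAP    : 0 3
STORE 2 : 0
LOAD 2  : 0 3
NEG     : 0 -3
SWAP    : -3 0
SWAP    : 0 -3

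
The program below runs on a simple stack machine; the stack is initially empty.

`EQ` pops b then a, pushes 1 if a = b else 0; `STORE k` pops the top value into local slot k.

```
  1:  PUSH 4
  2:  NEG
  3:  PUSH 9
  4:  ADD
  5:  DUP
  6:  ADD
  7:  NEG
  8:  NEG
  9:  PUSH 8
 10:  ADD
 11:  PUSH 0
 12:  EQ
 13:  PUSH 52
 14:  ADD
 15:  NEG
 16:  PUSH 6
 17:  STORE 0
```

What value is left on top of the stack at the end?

PUSH 4  : [4]
NEG     : [-4]
PUSH 9  : [-4, 9]
ADD     : [5]
DUP     : [5, 5]
ADD     : [10]
NEG     : [-10]
NEG     : [10]
PUSH 8  : [10, 8]
ADD     : [18]
PUSH 0  : [18, 0]
EQ      : [0]
PUSH 52 : [0, 52]
ADD     : [52]
NEG     : [-52]
PUSH 6  : [-52, 6]
STORE 0 : [-52]

-52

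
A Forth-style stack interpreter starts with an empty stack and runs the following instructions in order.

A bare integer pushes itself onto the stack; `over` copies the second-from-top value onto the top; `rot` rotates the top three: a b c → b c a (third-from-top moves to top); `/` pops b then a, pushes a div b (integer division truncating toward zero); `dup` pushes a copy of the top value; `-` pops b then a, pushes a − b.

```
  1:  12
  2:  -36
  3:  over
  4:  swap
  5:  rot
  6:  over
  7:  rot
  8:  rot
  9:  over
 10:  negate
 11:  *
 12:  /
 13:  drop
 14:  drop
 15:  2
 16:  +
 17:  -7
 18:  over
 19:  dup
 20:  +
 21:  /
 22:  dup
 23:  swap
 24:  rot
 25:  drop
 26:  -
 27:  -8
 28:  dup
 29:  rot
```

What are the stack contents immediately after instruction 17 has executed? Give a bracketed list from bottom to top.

12     : 12
-36    : 12 -36
over   : 12 -36 12
swap   : 12 12 -36
rot    : 12 -36 12
over   : 12 -36 12 -36
rot    : 12 12 -36 -36
rot    : 12 -36 -36 12
over   : 12 -36 -36 12 -36
negate : 12 -36 -36 12 36
*      : 12 -36 -36 432
/      : 12 -36 0
drop   : 12 -36
drop   : 12
2      : 12 2
+      : 14
-7     : 14 -7

[14, -7]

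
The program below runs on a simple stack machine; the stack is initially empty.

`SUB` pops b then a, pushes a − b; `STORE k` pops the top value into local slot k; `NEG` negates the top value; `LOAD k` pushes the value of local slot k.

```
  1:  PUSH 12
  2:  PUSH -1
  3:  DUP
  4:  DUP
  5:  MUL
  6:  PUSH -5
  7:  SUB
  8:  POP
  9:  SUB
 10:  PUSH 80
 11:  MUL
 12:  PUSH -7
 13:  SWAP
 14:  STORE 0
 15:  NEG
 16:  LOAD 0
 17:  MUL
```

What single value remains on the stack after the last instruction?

7280

PUSH 12 : [12]
PUSH -1 : [12, -1]
DUP     : [12, -1, -1]
DUP     : [12, -1, -1, -1]
MUL     : [12, -1, 1]
PUSH -5 : [12, -1, 1, -5]
SUB     : [12, -1, 6]
POP     : [12, -1]
SUB     : [13]
PUSH 80 : [13, 80]
MUL     : [1040]
PUSH -7 : [1040, -7]
SWAP    : [-7, 1040]
STORE 0 : [-7]
NEG     : [7]
LOAD 0  : [7, 1040]
MUL     : [7280]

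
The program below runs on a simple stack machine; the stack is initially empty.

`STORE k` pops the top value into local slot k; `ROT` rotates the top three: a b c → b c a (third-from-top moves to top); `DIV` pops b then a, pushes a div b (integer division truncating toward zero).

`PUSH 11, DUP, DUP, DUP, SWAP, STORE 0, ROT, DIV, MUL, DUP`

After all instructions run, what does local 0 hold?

PUSH 11 : 11
DUP     : 11 11
DUP     : 11 11 11
DUP     : 11 11 11 11
SWAP    : 11 11 11 11
STORE 0 : 11 11 11
ROT     : 11 11 11
DIV     : 11 1
MUL     : 11
DUP     : 11 11

11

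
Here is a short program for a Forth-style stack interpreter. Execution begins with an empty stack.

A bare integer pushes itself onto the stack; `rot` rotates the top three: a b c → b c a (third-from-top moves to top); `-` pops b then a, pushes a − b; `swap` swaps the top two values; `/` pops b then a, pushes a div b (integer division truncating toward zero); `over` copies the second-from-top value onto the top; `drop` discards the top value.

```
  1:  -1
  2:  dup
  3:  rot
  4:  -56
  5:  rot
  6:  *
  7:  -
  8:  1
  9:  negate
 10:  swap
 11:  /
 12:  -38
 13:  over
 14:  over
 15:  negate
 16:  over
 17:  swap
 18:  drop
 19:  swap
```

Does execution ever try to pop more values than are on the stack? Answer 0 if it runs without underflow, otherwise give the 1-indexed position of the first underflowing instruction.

3

-1   -1
dup  -1 -1
rot  — needs 3 operands, stack has 2 → underflow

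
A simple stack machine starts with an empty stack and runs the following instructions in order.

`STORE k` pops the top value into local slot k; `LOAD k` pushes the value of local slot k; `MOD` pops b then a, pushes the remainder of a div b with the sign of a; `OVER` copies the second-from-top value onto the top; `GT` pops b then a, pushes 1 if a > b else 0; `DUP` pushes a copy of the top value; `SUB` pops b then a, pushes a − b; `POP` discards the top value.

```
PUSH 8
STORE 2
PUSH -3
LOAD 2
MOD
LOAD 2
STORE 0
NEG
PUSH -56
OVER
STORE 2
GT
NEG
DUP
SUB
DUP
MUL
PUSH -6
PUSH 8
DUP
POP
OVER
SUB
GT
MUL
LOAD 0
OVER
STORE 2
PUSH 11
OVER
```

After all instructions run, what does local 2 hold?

PUSH 8   : [8]
STORE 2  : []
PUSH -3  : [-3]
LOAD 2   : [-3, 8]
MOD      : [-3]
LOAD 2   : [-3, 8]
STORE 0  : [-3]
NEG      : [3]
PUSH -56 : [3, -56]
OVER     : [3, -56, 3]
STORE 2  : [3, -56]
GT       : [1]
NEG      : [-1]
DUP      : [-1, -1]
SUB      : [0]
DUP      : [0, 0]
MUL      : [0]
PUSH -6  : [0, -6]
PUSH 8   : [0, -6, 8]
DUP      : [0, -6, 8, 8]
POP      : [0, -6, 8]
OVER     : [0, -6, 8, -6]
SUB      : [0, -6, 14]
GT       : [0, 0]
MUL      : [0]
LOAD 0   : [0, 8]
OVER     : [0, 8, 0]
STORE 2  : [0, 8]
PUSH 11  : [0, 8, 11]
OVER     : [0, 8, 11, 8]

0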